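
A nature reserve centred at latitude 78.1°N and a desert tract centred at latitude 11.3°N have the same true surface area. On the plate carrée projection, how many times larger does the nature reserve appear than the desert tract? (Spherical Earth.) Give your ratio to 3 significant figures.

4.76

For the equirectangular projection with φ₀ = 0 (plate carrée), h = 1 along meridians and k = sec φ along parallels.
Areal scale at 78.1°: h·k = 1.000 × 4.850 = 4.850.
Areal scale at 11.3°: h·k = 1.000 × 1.020 = 1.020.
Ratio = 4.850/1.020 ≈ 4.76.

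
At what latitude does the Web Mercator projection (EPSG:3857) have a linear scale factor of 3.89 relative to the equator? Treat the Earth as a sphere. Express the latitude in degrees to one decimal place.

Mercator scale is k = sec φ = 1/cos φ.
1/cos φ = 3.89  ⇒  cos φ = 0.2571  ⇒  φ = arccos(0.2571) ≈ 75.1°.

75.1°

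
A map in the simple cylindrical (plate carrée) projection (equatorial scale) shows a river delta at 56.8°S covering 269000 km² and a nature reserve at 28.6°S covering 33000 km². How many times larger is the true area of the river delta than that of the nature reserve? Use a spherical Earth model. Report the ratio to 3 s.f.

5.08

Plate carrée has h = 1 and k = sec φ, giving areal scale sec φ; true area = (apparent area) · cos φ.
True area of river delta: 269000 × cos(56.8°) = 269000 × 0.5476 = 147300 km².
True area of nature reserve: 33000 × cos(28.6°) = 33000 × 0.8780 = 28970 km².
Ratio = 147300 / 28970 ≈ 5.08.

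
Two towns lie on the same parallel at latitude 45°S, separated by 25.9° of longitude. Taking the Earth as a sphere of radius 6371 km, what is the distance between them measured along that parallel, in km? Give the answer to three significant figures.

2040 km

Arc length along a parallel = R cos φ · Δλ (with Δλ in radians).
= 6371 × cos 45° × (25.9° × π/180) = 6371 × 0.7071 × 0.4520 ≈ 2040 km.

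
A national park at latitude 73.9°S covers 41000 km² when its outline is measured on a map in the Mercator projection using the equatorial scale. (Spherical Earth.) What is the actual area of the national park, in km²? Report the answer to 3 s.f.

The Mercator projection is conformal; its linear scale factor is the same in every direction and equals sec φ = 1/cos φ.
Areal scale = k² = sec²φ = 1/cos²(73.9°) = 1/0.2773² = 13.00.
True area = apparent / (areal scale) = 41000 / 13.00 ≈ 3150 km².

3150 km²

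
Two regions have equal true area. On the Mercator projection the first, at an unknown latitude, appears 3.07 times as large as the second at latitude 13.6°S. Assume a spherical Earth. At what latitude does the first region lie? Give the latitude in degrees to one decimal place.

Mercator areal scale is sec²φ, so apparent-area ratio = sec²φ₁ / sec²φ₂ = cos²φ₂ / cos²φ₁.
cos²φ₂ / cos²φ₁ = 3.07  ⇒  cos φ₁ = cos 13.6° / √3.07 = 0.9720/1.752 = 0.5547.
φ₁ = arccos(0.5547) ≈ 56.3°.

56.3°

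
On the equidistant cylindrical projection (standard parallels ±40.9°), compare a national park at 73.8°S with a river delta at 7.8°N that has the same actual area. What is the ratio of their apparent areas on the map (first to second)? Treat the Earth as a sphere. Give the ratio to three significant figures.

In the equirectangular projection with standard parallel φ₀ = 40.9° (x = Rλ cos φ₀, y = Rφ), meridians are true-scale (h = 1) and the parallel scale is k = cos φ₀ / cos φ.
Areal scale at 73.8°: h·k = 1.000 × 2.709 = 2.709.
Areal scale at 7.8°: h·k = 1.000 × 0.7629 = 0.7629.
Ratio = 2.709/0.7629 ≈ 3.55.

3.55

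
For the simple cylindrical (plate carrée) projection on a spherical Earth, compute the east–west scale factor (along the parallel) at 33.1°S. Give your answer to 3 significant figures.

1.19

In the plate carrée (x = Rλ, y = Rφ), meridians are true-scale (h = 1) and parallels are stretched by k = sec φ.
k = 1/cos 33.1° = 1/0.8377 = 1.194.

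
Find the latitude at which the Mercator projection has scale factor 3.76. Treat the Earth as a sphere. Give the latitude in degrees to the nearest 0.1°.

74.6°

Mercator scale is k = sec φ = 1/cos φ.
1/cos φ = 3.76  ⇒  cos φ = 0.2660  ⇒  φ = arccos(0.2660) ≈ 74.6°.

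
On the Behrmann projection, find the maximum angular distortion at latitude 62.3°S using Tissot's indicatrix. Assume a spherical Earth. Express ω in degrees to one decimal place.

The Behrmann projection is cylindrical equal-area with φ₀ = 30°. For cylindrical equal-area with standard parallel φ₀, h = cos φ / cos φ₀ and k = cos φ₀ / cos φ, so h·k = 1.
At 62.3°: h = 0.5368, k = 1.863; principal scales a = 1.863, b = 0.5368.
sin(ω/2) = (a − b)/(a + b) = 1.326/2.400 = 0.5527, so ω = 2 arcsin(0.5527) ≈ 67.1°.

67.1°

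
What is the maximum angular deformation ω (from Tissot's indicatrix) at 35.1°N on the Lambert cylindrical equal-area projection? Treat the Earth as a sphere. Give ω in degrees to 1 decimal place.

22.8°

The Lambert cylindrical equal-area projection is the cylindrical equal-area projection with its standard parallel at the equator (φ₀ = 0). A cylindrical equal-area projection with standard parallel φ₀ has meridian scale h = cos φ / cos φ₀ and parallel scale k = cos φ₀ / cos φ (so areas are preserved, h·k = 1).
At 35.1°: h = 0.8181, k = 1.222; principal scales a = 1.222, b = 0.8181.
sin(ω/2) = (a − b)/(a + b) = 0.4041/2.040 = 0.1981, so ω = 2 arcsin(0.1981) ≈ 22.8°.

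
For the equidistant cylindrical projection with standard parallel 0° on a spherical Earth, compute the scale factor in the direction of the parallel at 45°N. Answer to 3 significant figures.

1.41

In the plate carrée (x = Rλ, y = Rφ), meridians are true-scale (h = 1) and parallels are stretched by k = sec φ.
k = 1/cos 45° = 1/0.7071 = 1.414.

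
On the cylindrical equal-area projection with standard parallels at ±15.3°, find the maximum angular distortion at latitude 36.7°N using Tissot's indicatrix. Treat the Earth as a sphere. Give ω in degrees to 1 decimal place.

21.1°

A cylindrical equal-area projection with standard parallel φ₀ has meridian scale h = cos φ / cos φ₀ and parallel scale k = cos φ₀ / cos φ (so areas are preserved, h·k = 1).
At 36.7°: h = 0.8312, k = 1.203; principal scales a = 1.203, b = 0.8312.
sin(ω/2) = (a − b)/(a + b) = 0.3718/2.034 = 0.1828, so ω = 2 arcsin(0.1828) ≈ 21.1°.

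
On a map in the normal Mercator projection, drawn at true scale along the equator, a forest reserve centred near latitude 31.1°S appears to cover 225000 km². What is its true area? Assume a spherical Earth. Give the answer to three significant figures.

165000 km²

Mercator is conformal, so the point scale is isotropic: h = k = sec φ = 1/cos φ.
Areal scale = k² = sec²φ = 1/cos²(31.1°) = 1/0.8563² = 1.364.
True area = apparent / (areal scale) = 225000 / 1.364 ≈ 165000 km².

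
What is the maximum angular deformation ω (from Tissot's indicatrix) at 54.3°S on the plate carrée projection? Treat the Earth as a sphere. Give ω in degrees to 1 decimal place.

For the equirectangular projection with φ₀ = 0 (plate carrée), h = 1 along meridians and k = sec φ along parallels.
At 54.3°: h = 1.000, k = 1.714; principal scales a = 1.714, b = 1.000.
sin(ω/2) = (a − b)/(a + b) = 0.7137/2.714 = 0.2630, so ω = 2 arcsin(0.2630) ≈ 30.5°.

30.5°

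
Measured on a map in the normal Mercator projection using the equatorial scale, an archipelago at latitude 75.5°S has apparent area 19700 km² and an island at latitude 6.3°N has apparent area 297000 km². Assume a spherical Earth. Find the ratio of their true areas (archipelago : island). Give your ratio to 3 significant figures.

On Mercator the areal scale is sec²φ, so true area = apparent × cos²φ.
True area of archipelago: 19700 × cos²(75.5°) = 19700 × 0.06269 = 1235 km².
True area of island: 297000 × cos²(6.3°) = 297000 × 0.9880 = 293400 km².
Ratio = 1235 / 293400 ≈ 0.00421.

0.00421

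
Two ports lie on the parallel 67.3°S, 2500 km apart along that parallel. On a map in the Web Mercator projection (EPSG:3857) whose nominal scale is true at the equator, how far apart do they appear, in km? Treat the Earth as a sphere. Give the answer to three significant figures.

Mercator is conformal, so the point scale is isotropic: h = k = sec φ = 1/cos φ.
Along the parallel, k = sec 67.3° = 1/0.3859 = 2.591.
Map distance = 2500 × 2.591 ≈ 6480 km.

6480 km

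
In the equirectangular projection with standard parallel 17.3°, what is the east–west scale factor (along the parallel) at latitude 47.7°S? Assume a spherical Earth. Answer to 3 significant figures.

1.42

The equidistant cylindrical projection with φ₀ = 17.3° has h = 1 (meridians true) and k = cos φ₀ / cos φ along parallels.
k = cos 17.3° / cos 47.7° = 0.9548/0.6730 = 1.419.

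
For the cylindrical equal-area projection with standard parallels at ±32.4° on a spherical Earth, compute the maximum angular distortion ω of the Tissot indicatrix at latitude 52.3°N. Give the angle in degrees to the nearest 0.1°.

For cylindrical equal-area with standard parallel φ₀, h = cos φ / cos φ₀ and k = cos φ₀ / cos φ, so h·k = 1.
At 52.3°: h = 0.7243, k = 1.381; principal scales a = 1.381, b = 0.7243.
sin(ω/2) = (a − b)/(a + b) = 0.6564/2.105 = 0.3118, so ω = 2 arcsin(0.3118) ≈ 36.3°.

36.3°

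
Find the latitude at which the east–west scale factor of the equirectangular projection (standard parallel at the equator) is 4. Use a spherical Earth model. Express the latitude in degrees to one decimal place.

75.5°

Plate carrée: h = 1, k = sec φ along parallels.
sec φ = 4  ⇒  cos φ = 0.2500  ⇒  φ ≈ 75.5°.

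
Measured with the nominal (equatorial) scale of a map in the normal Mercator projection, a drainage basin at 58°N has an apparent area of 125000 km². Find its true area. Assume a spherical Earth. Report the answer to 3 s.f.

35100 km²

For Mercator, h = k = sec φ (a conformal cylindrical projection has a single point scale, 1/cos φ).
Areal scale = k² = sec²φ = 1/cos²(58°) = 1/0.5299² = 3.561.
True area = apparent / (areal scale) = 125000 / 3.561 ≈ 35100 km².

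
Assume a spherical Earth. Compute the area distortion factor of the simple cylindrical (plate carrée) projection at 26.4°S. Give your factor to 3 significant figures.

Plate carrée maps x = Rλ, y = Rφ. The meridian scale is h = 1 and the parallel scale is k = 1/cos φ = sec φ.
Areal scale = h·k = 1 × sec φ; at 26.4°, h = 1.000, k = 1.116, so h·k = 1.116.

1.12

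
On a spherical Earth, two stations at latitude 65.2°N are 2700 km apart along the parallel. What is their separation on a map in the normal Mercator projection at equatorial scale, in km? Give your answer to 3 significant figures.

6440 km

The Mercator projection is conformal; its linear scale factor is the same in every direction and equals sec φ = 1/cos φ.
Along the parallel, k = sec 65.2° = 1/0.4195 = 2.384.
Map distance = 2700 × 2.384 ≈ 6440 km.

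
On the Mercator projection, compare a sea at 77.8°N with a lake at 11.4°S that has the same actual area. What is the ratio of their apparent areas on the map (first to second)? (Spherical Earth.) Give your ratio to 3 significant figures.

On Mercator, area is exaggerated by sec²φ = 1/cos²φ.
At 77.8°: sec²(77.8°) = 1/0.2113² = 22.39.
At 11.4°: sec²(11.4°) = 1/0.9803² = 1.041.
Ratio = 22.39/1.041 = cos²(11.4°)/cos²(77.8°) ≈ 21.5.

21.5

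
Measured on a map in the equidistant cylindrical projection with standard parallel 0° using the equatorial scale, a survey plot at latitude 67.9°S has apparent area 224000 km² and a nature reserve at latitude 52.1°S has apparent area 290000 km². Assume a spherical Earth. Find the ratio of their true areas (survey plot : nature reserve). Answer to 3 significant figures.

0.473

On the plate carrée, areal scale = h·k = 1 × sec φ, so true area = apparent × cos φ.
True area of survey plot: 224000 × cos(67.9°) = 224000 × 0.3762 = 84270 km².
True area of nature reserve: 290000 × cos(52.1°) = 290000 × 0.6143 = 178100 km².
Ratio = 84270 / 178100 ≈ 0.473.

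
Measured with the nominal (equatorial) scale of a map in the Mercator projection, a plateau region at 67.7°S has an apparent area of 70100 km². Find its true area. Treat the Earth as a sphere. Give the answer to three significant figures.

10100 km²

Mercator is conformal, so the point scale is isotropic: h = k = sec φ = 1/cos φ.
Areal scale = k² = sec²φ = 1/cos²(67.7°) = 1/0.3795² = 6.945.
True area = apparent / (areal scale) = 70100 / 6.945 ≈ 10100 km².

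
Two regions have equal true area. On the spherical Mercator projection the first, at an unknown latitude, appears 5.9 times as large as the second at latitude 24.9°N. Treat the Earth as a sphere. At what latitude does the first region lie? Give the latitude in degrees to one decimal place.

68.1°

On Mercator, (apparent₁)/(apparent₂) = sec²φ₁ / sec²φ₂ when true areas are equal.
cos²φ₂ / cos²φ₁ = 5.9  ⇒  cos φ₁ = cos 24.9° / √5.9 = 0.9070/2.429 = 0.3734.
φ₁ = arccos(0.3734) ≈ 68.1°.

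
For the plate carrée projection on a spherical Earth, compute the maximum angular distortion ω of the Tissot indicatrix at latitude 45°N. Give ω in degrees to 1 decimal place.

Plate carrée maps x = Rλ, y = Rφ. The meridian scale is h = 1 and the parallel scale is k = 1/cos φ = sec φ.
At 45°: h = 1.000, k = 1.414; principal scales a = 1.414, b = 1.000.
sin(ω/2) = (a − b)/(a + b) = 0.4142/2.414 = 0.1716, so ω = 2 arcsin(0.1716) ≈ 19.8°.

19.8°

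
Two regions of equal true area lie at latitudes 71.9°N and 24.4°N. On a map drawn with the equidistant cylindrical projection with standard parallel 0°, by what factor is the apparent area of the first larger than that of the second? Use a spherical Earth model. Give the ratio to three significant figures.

For the equirectangular projection with φ₀ = 0 (plate carrée), h = 1 along meridians and k = sec φ along parallels.
Areal scale at 71.9°: h·k = 1.000 × 3.219 = 3.219.
Areal scale at 24.4°: h·k = 1.000 × 1.098 = 1.098.
Ratio = 3.219/1.098 ≈ 2.93.

2.93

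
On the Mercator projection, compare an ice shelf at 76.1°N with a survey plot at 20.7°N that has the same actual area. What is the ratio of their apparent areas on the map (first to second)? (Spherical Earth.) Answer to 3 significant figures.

15.2

Mercator areal scale is sec²φ.
At 76.1°: sec²(76.1°) = 1/0.2402² = 17.33.
At 20.7°: sec²(20.7°) = 1/0.9354² = 1.143.
Ratio = 17.33/1.143 = cos²(20.7°)/cos²(76.1°) ≈ 15.2.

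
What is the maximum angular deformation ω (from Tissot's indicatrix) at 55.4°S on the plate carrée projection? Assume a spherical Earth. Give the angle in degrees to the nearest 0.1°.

32.0°

For the equirectangular projection with φ₀ = 0 (plate carrée), h = 1 along meridians and k = sec φ along parallels.
At 55.4°: h = 1.000, k = 1.761; principal scales a = 1.761, b = 1.000.
sin(ω/2) = (a − b)/(a + b) = 0.7610/2.761 = 0.2756, so ω = 2 arcsin(0.2756) ≈ 32.0°.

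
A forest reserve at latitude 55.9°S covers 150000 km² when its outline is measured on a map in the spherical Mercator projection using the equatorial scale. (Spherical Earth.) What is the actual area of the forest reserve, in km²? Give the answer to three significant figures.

47100 km²

For Mercator, h = k = sec φ (a conformal cylindrical projection has a single point scale, 1/cos φ).
Areal scale = k² = sec²φ = 1/cos²(55.9°) = 1/0.5606² = 3.182.
True area = apparent / (areal scale) = 150000 / 3.182 ≈ 47100 km².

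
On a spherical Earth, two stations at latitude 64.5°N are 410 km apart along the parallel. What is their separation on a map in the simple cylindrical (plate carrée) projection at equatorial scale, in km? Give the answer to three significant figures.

952 km

In the plate carrée (x = Rλ, y = Rφ), meridians are true-scale (h = 1) and parallels are stretched by k = sec φ.
Along the parallel, k = sec 64.5° = 1/0.4305 = 2.323.
Map distance = 410 × 2.323 ≈ 952 km.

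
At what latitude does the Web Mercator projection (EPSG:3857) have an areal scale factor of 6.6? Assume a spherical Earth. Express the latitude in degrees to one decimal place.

67.1°

Mercator areal scale is sec²φ.
sec²φ = 6.6  ⇒  cos²φ = 0.1515  ⇒  cos φ = 0.3892.
φ = arccos(0.3892) ≈ 67.1°.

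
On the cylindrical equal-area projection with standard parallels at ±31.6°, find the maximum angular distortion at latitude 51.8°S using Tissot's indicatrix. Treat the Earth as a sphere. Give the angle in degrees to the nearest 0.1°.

For cylindrical equal-area with standard parallel φ₀, h = cos φ / cos φ₀ and k = cos φ₀ / cos φ, so h·k = 1.
At 51.8°: h = 0.7261, k = 1.377; principal scales a = 1.377, b = 0.7261.
sin(ω/2) = (a − b)/(a + b) = 0.6512/2.103 = 0.3096, so ω = 2 arcsin(0.3096) ≈ 36.1°.

36.1°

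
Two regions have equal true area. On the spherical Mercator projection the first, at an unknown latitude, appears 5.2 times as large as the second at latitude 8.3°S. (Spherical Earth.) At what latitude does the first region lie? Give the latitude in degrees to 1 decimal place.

64.3°

On Mercator, (apparent₁)/(apparent₂) = sec²φ₁ / sec²φ₂ when true areas are equal.
cos²φ₂ / cos²φ₁ = 5.2  ⇒  cos φ₁ = cos 8.3° / √5.2 = 0.9895/2.280 = 0.4339.
φ₁ = arccos(0.4339) ≈ 64.3°.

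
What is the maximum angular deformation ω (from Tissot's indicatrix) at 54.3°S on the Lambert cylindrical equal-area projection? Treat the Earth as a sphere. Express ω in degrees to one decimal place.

The Lambert cylindrical equal-area projection is the cylindrical equal-area projection with its standard parallel at the equator (φ₀ = 0). For cylindrical equal-area with standard parallel φ₀, h = cos φ / cos φ₀ and k = cos φ₀ / cos φ, so h·k = 1.
At 54.3°: h = 0.5835, k = 1.714; principal scales a = 1.714, b = 0.5835.
sin(ω/2) = (a − b)/(a + b) = 1.130/2.297 = 0.4920, so ω = 2 arcsin(0.4920) ≈ 58.9°.

58.9°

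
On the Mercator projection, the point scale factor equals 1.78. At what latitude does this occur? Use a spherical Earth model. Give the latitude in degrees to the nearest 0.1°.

55.8°

Mercator scale is k = sec φ = 1/cos φ.
1/cos φ = 1.78  ⇒  cos φ = 0.5618  ⇒  φ = arccos(0.5618) ≈ 55.8°.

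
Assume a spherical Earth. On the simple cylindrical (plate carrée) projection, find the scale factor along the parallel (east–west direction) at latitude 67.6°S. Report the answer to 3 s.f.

In the plate carrée (x = Rλ, y = Rφ), meridians are true-scale (h = 1) and parallels are stretched by k = sec φ.
k = 1/cos 67.6° = 1/0.3811 = 2.624.

2.62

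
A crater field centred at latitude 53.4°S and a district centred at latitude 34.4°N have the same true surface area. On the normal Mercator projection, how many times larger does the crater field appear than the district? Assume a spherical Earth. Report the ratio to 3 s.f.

1.92

Mercator areal scale is sec²φ.
At 53.4°: sec²(53.4°) = 1/0.5962² = 2.813.
At 34.4°: sec²(34.4°) = 1/0.8251² = 1.469.
Ratio = 2.813/1.469 = cos²(34.4°)/cos²(53.4°) ≈ 1.92.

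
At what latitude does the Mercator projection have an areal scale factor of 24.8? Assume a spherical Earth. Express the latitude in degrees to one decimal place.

Mercator areal scale is sec²φ.
sec²φ = 24.8  ⇒  cos²φ = 0.04032  ⇒  cos φ = 0.2008.
φ = arccos(0.2008) ≈ 78.4°.

78.4°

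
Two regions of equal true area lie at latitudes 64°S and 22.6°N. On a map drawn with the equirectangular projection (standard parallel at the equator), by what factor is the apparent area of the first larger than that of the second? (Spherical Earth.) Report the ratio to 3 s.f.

2.11

In the plate carrée (x = Rλ, y = Rφ), meridians are true-scale (h = 1) and parallels are stretched by k = sec φ.
Areal scale at 64°: h·k = 1.000 × 2.281 = 2.281.
Areal scale at 22.6°: h·k = 1.000 × 1.083 = 1.083.
Ratio = 2.281/1.083 ≈ 2.11.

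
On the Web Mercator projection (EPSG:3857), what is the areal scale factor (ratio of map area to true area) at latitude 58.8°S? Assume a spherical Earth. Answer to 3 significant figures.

3.73

The Mercator projection is conformal; its linear scale factor is the same in every direction and equals sec φ = 1/cos φ.
Areal scale = k² = sec²φ = 1/cos²(58.8°) = 1/0.5180² = 3.726.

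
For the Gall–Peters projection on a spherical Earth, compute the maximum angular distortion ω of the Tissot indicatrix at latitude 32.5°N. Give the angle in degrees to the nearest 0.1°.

Gall–Peters is a cylindrical equal-area projection with standard parallels at ±45°. Cylindrical equal-area (φ₀ = 45°): h = cos φ / cos 45° along meridians, k = cos 45° / cos φ along parallels; h·k = 1.
At 32.5°: h = 1.193, k = 0.8384; principal scales a = 1.193, b = 0.8384.
sin(ω/2) = (a − b)/(a + b) = 0.3543/2.031 = 0.1744, so ω = 2 arcsin(0.1744) ≈ 20.1°.

20.1°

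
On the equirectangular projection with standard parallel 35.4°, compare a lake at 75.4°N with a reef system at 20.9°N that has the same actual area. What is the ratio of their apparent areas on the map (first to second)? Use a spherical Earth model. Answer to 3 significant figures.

The equidistant cylindrical projection with φ₀ = 35.4° has h = 1 (meridians true) and k = cos φ₀ / cos φ along parallels.
Areal scale at 75.4°: h·k = 1.000 × 3.234 = 3.234.
Areal scale at 20.9°: h·k = 1.000 × 0.8725 = 0.8725.
Ratio = 3.234/0.8725 ≈ 3.71.

3.71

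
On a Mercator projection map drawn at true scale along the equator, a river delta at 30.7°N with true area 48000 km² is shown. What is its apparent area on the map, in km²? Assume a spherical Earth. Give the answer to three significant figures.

The Mercator projection is conformal; its linear scale factor is the same in every direction and equals sec φ = 1/cos φ.
Areal scale = k² = sec²φ = 1/cos²(30.7°) = 1/0.8599² = 1.353.
Apparent area = 48000 × 1.353 ≈ 64900 km².

64900 km²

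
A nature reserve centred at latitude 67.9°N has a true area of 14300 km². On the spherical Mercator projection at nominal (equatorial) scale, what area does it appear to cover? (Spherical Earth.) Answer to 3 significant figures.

101000 km²

The Mercator projection is conformal; its linear scale factor is the same in every direction and equals sec φ = 1/cos φ.
Areal scale = k² = sec²φ = 1/cos²(67.9°) = 1/0.3762² = 7.065.
Apparent area = 14300 × 7.065 ≈ 101000 km².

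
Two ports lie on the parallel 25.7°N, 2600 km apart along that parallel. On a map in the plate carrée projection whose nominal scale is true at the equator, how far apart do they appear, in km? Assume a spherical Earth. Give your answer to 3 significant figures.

Plate carrée maps x = Rλ, y = Rφ. The meridian scale is h = 1 and the parallel scale is k = 1/cos φ = sec φ.
Along the parallel, k = sec 25.7° = 1/0.9011 = 1.110.
Map distance = 2600 × 1.110 ≈ 2890 km.

2890 km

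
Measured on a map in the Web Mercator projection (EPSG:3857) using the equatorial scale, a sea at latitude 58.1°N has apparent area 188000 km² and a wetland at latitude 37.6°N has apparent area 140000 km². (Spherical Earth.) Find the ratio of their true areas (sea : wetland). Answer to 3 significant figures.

0.597

On Mercator the areal scale is sec²φ, so true area = apparent × cos²φ.
True area of sea: 188000 × cos²(58.1°) = 188000 × 0.2792 = 52500 km².
True area of wetland: 140000 × cos²(37.6°) = 140000 × 0.6277 = 87880 km².
Ratio = 52500 / 87880 ≈ 0.597.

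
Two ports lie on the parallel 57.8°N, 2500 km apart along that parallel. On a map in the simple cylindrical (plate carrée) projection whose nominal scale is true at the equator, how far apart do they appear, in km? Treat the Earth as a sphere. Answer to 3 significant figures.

In the plate carrée (x = Rλ, y = Rφ), meridians are true-scale (h = 1) and parallels are stretched by k = sec φ.
Along the parallel, k = sec 57.8° = 1/0.5329 = 1.877.
Map distance = 2500 × 1.877 ≈ 4690 km.

4690 km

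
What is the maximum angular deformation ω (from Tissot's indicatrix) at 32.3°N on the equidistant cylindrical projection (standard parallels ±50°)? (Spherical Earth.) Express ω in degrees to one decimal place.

In the equirectangular projection with standard parallel φ₀ = 50° (x = Rλ cos φ₀, y = Rφ), meridians are true-scale (h = 1) and the parallel scale is k = cos φ₀ / cos φ.
At 32.3°: h = 1.000, k = 0.7605; principal scales a = 1.000, b = 0.7605.
sin(ω/2) = (a − b)/(a + b) = 0.2395/1.760 = 0.1361, so ω = 2 arcsin(0.1361) ≈ 15.6°.

15.6°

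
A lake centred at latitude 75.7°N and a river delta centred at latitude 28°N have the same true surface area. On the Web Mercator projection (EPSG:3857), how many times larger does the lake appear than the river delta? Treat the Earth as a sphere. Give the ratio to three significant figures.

12.8

Mercator is conformal with k = sec φ, so areal scale = k² = sec²φ.
At 75.7°: sec²(75.7°) = 1/0.2470² = 16.39.
At 28°: sec²(28°) = 1/0.8829² = 1.283.
Ratio = 16.39/1.283 = cos²(28°)/cos²(75.7°) ≈ 12.8.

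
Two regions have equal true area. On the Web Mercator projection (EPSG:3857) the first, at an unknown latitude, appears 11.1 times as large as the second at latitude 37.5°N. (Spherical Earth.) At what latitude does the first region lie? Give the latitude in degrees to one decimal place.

For equal true areas on Mercator, apparent areas scale as sec²φ, so the ratio is cos²φ₂ / cos²φ₁.
cos²φ₂ / cos²φ₁ = 11.1  ⇒  cos φ₁ = cos 37.5° / √11.1 = 0.7934/3.332 = 0.2381.
φ₁ = arccos(0.2381) ≈ 76.2°.

76.2°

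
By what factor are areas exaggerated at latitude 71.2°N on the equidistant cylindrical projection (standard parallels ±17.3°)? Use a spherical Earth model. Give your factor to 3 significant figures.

The equidistant cylindrical projection with φ₀ = 17.3° has h = 1 (meridians true) and k = cos φ₀ / cos φ along parallels.
Areal scale = h·k = 1 × cos φ₀ / cos φ; at 71.2°, h = 1.000, k = 2.963, so h·k = 2.963.

2.96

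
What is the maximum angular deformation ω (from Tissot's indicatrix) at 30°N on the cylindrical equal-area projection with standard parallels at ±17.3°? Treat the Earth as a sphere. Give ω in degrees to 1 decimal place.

11.2°

For cylindrical equal-area with standard parallel φ₀, h = cos φ / cos φ₀ and k = cos φ₀ / cos φ, so h·k = 1.
At 30°: h = 0.9071, k = 1.102; principal scales a = 1.102, b = 0.9071.
sin(ω/2) = (a − b)/(a + b) = 0.1954/2.010 = 0.09724, so ω = 2 arcsin(0.09724) ≈ 11.2°.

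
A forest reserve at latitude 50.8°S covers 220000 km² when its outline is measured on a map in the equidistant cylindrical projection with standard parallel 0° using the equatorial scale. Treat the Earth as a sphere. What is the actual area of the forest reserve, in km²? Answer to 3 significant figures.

Plate carrée maps x = Rλ, y = Rφ. The meridian scale is h = 1 and the parallel scale is k = 1/cos φ = sec φ.
Areal scale = h·k = 1 × sec φ; at 50.8°, h = 1.000, k = 1.582, so h·k = 1.582.
True area = apparent / (areal scale) = 220000 / 1.582 ≈ 139000 km².

139000 km²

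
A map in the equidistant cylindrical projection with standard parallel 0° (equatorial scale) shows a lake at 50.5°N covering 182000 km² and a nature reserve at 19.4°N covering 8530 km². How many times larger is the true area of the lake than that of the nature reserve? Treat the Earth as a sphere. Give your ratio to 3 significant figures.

14.4

Plate carrée has h = 1 and k = sec φ, giving areal scale sec φ; true area = (apparent area) · cos φ.
True area of lake: 182000 × cos(50.5°) = 182000 × 0.6361 = 115800 km².
True area of nature reserve: 8530 × cos(19.4°) = 8530 × 0.9432 = 8046 km².
Ratio = 115800 / 8046 ≈ 14.4.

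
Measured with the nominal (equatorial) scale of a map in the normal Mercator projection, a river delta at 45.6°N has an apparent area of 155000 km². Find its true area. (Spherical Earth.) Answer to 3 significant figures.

75900 km²

For Mercator, h = k = sec φ (a conformal cylindrical projection has a single point scale, 1/cos φ).
Areal scale = k² = sec²φ = 1/cos²(45.6°) = 1/0.6997² = 2.043.
True area = apparent / (areal scale) = 155000 / 2.043 ≈ 75900 km².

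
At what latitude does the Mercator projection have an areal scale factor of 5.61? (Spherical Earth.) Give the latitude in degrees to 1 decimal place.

Mercator areal scale is sec²φ.
sec²φ = 5.61  ⇒  cos²φ = 0.1783  ⇒  cos φ = 0.4222.
φ = arccos(0.4222) ≈ 65.0°.

65.0°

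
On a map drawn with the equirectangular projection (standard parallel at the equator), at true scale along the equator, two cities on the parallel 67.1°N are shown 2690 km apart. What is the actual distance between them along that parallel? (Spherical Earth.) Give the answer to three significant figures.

For the equirectangular projection with φ₀ = 0 (plate carrée), h = 1 along meridians and k = sec φ along parallels.
Along the parallel at 67.1°, map distances are exaggerated by k = sec 67.1° = 2.570.
True distance = 2690 / 2.570 = 2690 × cos 67.1° ≈ 1050 km.

1050 km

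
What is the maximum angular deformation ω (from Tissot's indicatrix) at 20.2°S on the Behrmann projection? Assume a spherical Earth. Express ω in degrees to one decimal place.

Behrmann is a cylindrical equal-area projection with standard parallels at ±30°. For cylindrical equal-area with standard parallel φ₀, h = cos φ / cos φ₀ and k = cos φ₀ / cos φ, so h·k = 1.
At 20.2°: h = 1.084, k = 0.9228; principal scales a = 1.084, b = 0.9228.
sin(ω/2) = (a − b)/(a + b) = 0.1609/2.006 = 0.08019, so ω = 2 arcsin(0.08019) ≈ 9.2°.

9.2°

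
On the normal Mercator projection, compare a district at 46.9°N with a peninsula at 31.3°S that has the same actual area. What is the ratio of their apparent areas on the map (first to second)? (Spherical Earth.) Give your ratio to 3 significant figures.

Mercator is conformal with k = sec φ, so areal scale = k² = sec²φ.
At 46.9°: sec²(46.9°) = 1/0.6833² = 2.142.
At 31.3°: sec²(31.3°) = 1/0.8545² = 1.370.
Ratio = 2.142/1.370 = cos²(31.3°)/cos²(46.9°) ≈ 1.56.

1.56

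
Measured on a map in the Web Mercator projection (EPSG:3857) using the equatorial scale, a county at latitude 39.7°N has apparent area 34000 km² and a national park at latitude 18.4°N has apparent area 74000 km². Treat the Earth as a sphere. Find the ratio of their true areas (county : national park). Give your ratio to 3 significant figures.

On Mercator the areal scale is sec²φ, so true area = apparent × cos²φ.
True area of county: 34000 × cos²(39.7°) = 34000 × 0.5920 = 20130 km².
True area of national park: 74000 × cos²(18.4°) = 74000 × 0.9004 = 66630 km².
Ratio = 20130 / 66630 ≈ 0.302.

0.302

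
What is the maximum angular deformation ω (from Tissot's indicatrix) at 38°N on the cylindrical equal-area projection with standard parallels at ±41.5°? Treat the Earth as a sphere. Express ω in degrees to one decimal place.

For cylindrical equal-area with standard parallel φ₀, h = cos φ / cos φ₀ and k = cos φ₀ / cos φ, so h·k = 1.
At 38°: h = 1.052, k = 0.9504; principal scales a = 1.052, b = 0.9504.
sin(ω/2) = (a − b)/(a + b) = 0.1017/2.003 = 0.05079, so ω = 2 arcsin(0.05079) ≈ 5.8°.

5.8°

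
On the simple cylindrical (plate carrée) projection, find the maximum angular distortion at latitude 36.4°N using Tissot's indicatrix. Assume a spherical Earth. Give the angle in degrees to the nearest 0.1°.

12.4°

In the plate carrée (x = Rλ, y = Rφ), meridians are true-scale (h = 1) and parallels are stretched by k = sec φ.
At 36.4°: h = 1.000, k = 1.242; principal scales a = 1.242, b = 1.000.
sin(ω/2) = (a − b)/(a + b) = 0.2424/2.242 = 0.1081, so ω = 2 arcsin(0.1081) ≈ 12.4°.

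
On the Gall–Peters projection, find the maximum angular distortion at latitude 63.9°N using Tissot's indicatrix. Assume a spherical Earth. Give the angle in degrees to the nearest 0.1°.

Gall–Peters is a cylindrical equal-area projection with standard parallels at ±45°. For cylindrical equal-area with standard parallel φ₀, h = cos φ / cos φ₀ and k = cos φ₀ / cos φ, so h·k = 1.
At 63.9°: h = 0.6222, k = 1.607; principal scales a = 1.607, b = 0.6222.
sin(ω/2) = (a − b)/(a + b) = 0.9851/2.229 = 0.4419, so ω = 2 arcsin(0.4419) ≈ 52.4°.

52.4°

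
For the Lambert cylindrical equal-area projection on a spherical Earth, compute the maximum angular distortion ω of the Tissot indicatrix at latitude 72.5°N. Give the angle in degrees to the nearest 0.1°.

113.1°

The Lambert cylindrical equal-area projection is the cylindrical equal-area projection with its standard parallel at the equator (φ₀ = 0). Cylindrical equal-area (φ₀ = 0°): h = cos φ / cos 0° along meridians, k = cos 0° / cos φ along parallels; h·k = 1.
At 72.5°: h = 0.3007, k = 3.326; principal scales a = 3.326, b = 0.3007.
sin(ω/2) = (a − b)/(a + b) = 3.025/3.626 = 0.8341, so ω = 2 arcsin(0.8341) ≈ 113.1°.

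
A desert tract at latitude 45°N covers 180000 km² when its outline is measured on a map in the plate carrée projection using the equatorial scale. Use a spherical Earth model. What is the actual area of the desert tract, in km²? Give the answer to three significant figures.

In the plate carrée (x = Rλ, y = Rφ), meridians are true-scale (h = 1) and parallels are stretched by k = sec φ.
Areal scale = h·k = 1 × sec φ; at 45°, h = 1.000, k = 1.414, so h·k = 1.414.
True area = apparent / (areal scale) = 180000 / 1.414 ≈ 127000 km².

127000 km²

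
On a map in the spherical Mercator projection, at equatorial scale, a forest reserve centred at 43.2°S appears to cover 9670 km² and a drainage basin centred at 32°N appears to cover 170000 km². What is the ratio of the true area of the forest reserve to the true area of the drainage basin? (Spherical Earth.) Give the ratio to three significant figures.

Since Mercator area scale is 1/cos²φ, the true area equals the apparent area multiplied by cos²φ.
True area of forest reserve: 9670 × cos²(43.2°) = 9670 × 0.5314 = 5139 km².
True area of drainage basin: 170000 × cos²(32°) = 170000 × 0.7192 = 122300 km².
Ratio = 5139 / 122300 ≈ 0.0420.

0.0420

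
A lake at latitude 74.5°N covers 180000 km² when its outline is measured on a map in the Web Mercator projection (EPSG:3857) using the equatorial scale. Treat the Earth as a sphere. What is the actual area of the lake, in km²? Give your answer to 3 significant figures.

12900 km²

For Mercator, h = k = sec φ (a conformal cylindrical projection has a single point scale, 1/cos φ).
Areal scale = k² = sec²φ = 1/cos²(74.5°) = 1/0.2672² = 14.00.
True area = apparent / (areal scale) = 180000 / 14.00 ≈ 12900 km².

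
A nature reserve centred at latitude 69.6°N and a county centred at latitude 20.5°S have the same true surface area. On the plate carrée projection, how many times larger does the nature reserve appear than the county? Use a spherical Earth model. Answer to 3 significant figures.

Plate carrée maps x = Rλ, y = Rφ. The meridian scale is h = 1 and the parallel scale is k = 1/cos φ = sec φ.
Areal scale at 69.6°: h·k = 1.000 × 2.869 = 2.869.
Areal scale at 20.5°: h·k = 1.000 × 1.068 = 1.068.
Ratio = 2.869/1.068 ≈ 2.69.

2.69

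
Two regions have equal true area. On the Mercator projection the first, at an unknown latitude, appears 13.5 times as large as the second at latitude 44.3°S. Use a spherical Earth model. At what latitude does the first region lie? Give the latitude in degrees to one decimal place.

78.8°

Mercator areal scale is sec²φ, so apparent-area ratio = sec²φ₁ / sec²φ₂ = cos²φ₂ / cos²φ₁.
cos²φ₂ / cos²φ₁ = 13.5  ⇒  cos φ₁ = cos 44.3° / √13.5 = 0.7157/3.674 = 0.1948.
φ₁ = arccos(0.1948) ≈ 78.8°.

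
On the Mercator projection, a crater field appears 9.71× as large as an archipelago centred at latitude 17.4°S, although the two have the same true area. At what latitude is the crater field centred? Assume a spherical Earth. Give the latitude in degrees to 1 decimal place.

For equal true areas on Mercator, apparent areas scale as sec²φ, so the ratio is cos²φ₂ / cos²φ₁.
cos²φ₂ / cos²φ₁ = 9.71  ⇒  cos φ₁ = cos 17.4° / √9.71 = 0.9542/3.116 = 0.3062.
φ₁ = arccos(0.3062) ≈ 72.2°.

72.2°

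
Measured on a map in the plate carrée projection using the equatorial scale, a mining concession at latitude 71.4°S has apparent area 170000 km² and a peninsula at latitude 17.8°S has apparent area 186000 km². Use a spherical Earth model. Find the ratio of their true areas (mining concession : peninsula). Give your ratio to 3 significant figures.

On the plate carrée, areal scale = h·k = 1 × sec φ, so true area = apparent × cos φ.
True area of mining concession: 170000 × cos(71.4°) = 170000 × 0.3190 = 54220 km².
True area of peninsula: 186000 × cos(17.8°) = 186000 × 0.9521 = 177100 km².
Ratio = 54220 / 177100 ≈ 0.306.

0.306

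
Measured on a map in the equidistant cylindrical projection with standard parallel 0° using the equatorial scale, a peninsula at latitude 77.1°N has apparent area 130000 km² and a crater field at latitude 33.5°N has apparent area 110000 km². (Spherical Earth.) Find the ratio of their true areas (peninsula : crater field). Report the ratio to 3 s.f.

Plate carrée has h = 1 and k = sec φ, giving areal scale sec φ; true area = (apparent area) · cos φ.
True area of peninsula: 130000 × cos(77.1°) = 130000 × 0.2233 = 29020 km².
True area of crater field: 110000 × cos(33.5°) = 110000 × 0.8339 = 91730 km².
Ratio = 29020 / 91730 ≈ 0.316.

0.316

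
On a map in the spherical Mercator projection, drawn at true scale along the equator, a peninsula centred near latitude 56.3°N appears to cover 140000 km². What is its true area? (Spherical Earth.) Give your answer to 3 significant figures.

43100 km²

For Mercator, h = k = sec φ (a conformal cylindrical projection has a single point scale, 1/cos φ).
Areal scale = k² = sec²φ = 1/cos²(56.3°) = 1/0.5548² = 3.248.
True area = apparent / (areal scale) = 140000 / 3.248 ≈ 43100 km².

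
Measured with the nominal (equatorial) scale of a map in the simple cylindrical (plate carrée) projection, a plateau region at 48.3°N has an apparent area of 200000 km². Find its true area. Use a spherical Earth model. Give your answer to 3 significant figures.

Plate carrée maps x = Rλ, y = Rφ. The meridian scale is h = 1 and the parallel scale is k = 1/cos φ = sec φ.
Areal scale = h·k = 1 × sec φ; at 48.3°, h = 1.000, k = 1.503, so h·k = 1.503.
True area = apparent / (areal scale) = 200000 / 1.503 ≈ 133000 km².

133000 km²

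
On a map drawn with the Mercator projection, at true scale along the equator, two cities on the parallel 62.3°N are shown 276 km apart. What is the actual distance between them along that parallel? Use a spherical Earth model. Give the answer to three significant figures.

Mercator is conformal, so the point scale is isotropic: h = k = sec φ = 1/cos φ.
Along the parallel at 62.3°, map distances are exaggerated by k = sec 62.3° = 2.151.
True distance = 276 / 2.151 = 276 × cos 62.3° ≈ 128 km.

128 km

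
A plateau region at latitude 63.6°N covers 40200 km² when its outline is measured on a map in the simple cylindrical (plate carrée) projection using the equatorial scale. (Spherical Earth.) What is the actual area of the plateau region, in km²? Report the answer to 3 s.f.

For the equirectangular projection with φ₀ = 0 (plate carrée), h = 1 along meridians and k = sec φ along parallels.
Areal scale = h·k = 1 × sec φ; at 63.6°, h = 1.000, k = 2.249, so h·k = 2.249.
True area = apparent / (areal scale) = 40200 / 2.249 ≈ 17900 km².

17900 km²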